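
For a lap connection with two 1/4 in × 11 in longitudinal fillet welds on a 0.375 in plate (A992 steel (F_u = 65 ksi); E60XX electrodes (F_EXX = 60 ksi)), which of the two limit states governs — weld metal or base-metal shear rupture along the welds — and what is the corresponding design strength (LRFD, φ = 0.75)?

t_e = 0.707 × 0.25 = 0.1767 in; L = 22 in.
Weld metal: φR_n = 0.75 × 0.6 × 60 × 0.1767 × 22 = 105 kips.
Base metal (shear rupture): φR_n = 0.75 × 0.6 × 65 × 0.375 × 22 = 241.3 kips.
Governing: weld metal.

φR_n ≈ 105 kips (weld metal governs)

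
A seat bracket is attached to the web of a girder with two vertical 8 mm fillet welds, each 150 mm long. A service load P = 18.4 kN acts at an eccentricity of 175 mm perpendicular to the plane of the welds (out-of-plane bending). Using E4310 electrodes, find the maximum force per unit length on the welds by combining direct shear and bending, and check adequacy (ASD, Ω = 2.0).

E43XX → F_EXX = 430 MPa.
L_w = 2 × 150 = 300 mm; section modulus (unit throat) S = 2 × L²/6 = 7500 mm².
Direct shear f_v = P/L_w = 18.4×10³/300 = 61.33 N/mm.
Moment M = P × e = 18.4×10³ × 175 = 3220000 N·mm; bending f_b = M/S = 429.3 N/mm.
f_max = √(f_v² + f_b²) = √(61.33² + 429.3²) = 433.7 N/mm.
r_n/Ω = (1/2.0) × 0.6 × 430 × (0.707 × 8) = 729.6 N/mm → adequate.

f_max ≈ 434 N/mm; adequate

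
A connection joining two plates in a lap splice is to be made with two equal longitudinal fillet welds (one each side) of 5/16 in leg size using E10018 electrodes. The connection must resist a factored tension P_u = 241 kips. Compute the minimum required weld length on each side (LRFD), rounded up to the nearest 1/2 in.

L = 12.5 in on each side

E100XX → F_EXX = 100 ksi.
Throat t_e = 0.707 × 0.3125 = 0.2209 in.
φr_n = 0.75 × 0.6 × 100 × 0.2209 = 9.942 kips/in.
L_req = P_u / φr_n = 241 / 9.942 = 24.24 in total.
Per side: 24.24 / 2 = 12.12 in.
Round up → use L = 12.5 in on each side.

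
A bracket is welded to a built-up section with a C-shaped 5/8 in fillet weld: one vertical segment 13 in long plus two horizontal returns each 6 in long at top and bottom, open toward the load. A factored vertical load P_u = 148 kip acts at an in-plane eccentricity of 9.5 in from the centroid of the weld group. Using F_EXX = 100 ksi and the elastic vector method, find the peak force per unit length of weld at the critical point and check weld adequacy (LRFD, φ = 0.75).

Total weld length L_w = 25 in. Treat welds as unit-width lines.
Centroid: x̄ = 2×6×3 / 25 = 1.44 in from the vertical weld.
Polar moment about centroid: J = I_x + I_y = [13³/12 + 2×6×6.5²] + [13×1.44² + 2(6³/12 + 6×1.56²)] = 782.2 in³.
Direct shear f_v = P/L_w = 148 / 25 = 5.92 kip/in (vertical).
Torsion M = P·e = 148 × 9.5 = 1406 kip·in.
Critical point at (x, y) = (4.56, 6.5) from centroid. f_tx = M·y/J = 11.68 kip/in; f_ty = M·x/J = 8.196 kip/in.
Resultant f_max = √[f_tx² + (f_v + f_ty)²] = √[11.68² + (5.92 + 8.196)²] = 18.32 kip/in.
Capacity per unit length: φr_n = 0.75 × 0.6 × 100 × (0.707 × 0.625) = 19.88 kip/in.
18.32 ≤ 19.88 → adequate.

f_max ≈ 18.3 kip/in; adequate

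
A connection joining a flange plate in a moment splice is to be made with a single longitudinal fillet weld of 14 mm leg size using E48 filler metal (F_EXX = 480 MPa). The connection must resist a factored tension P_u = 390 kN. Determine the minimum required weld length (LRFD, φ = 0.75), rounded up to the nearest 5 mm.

Throat t_e = 0.707 × 14 = 9.898 mm.
φr_n = 0.75 × 0.6 × 480 × 9.898 × 10⁻³ = 2.138 kN/mm.
L_req = P_u / φr_n = 390 / 2.138 = 182.4 mm total.
Round up → use L = 185 mm.

L = 185 mm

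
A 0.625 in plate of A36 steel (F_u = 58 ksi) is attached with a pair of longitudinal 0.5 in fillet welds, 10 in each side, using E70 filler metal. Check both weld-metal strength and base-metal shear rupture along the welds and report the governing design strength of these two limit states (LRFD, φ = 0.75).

E70XX → F_EXX = 70 ksi.
t_e = 0.707 × 0.5 = 0.3535 in; L = 20 in.
Weld metal: φR_n = 0.75 × 0.6 × 70 × 0.3535 × 20 = 222.7 kips.
Base metal (shear rupture): φR_n = 0.75 × 0.6 × 58 × 0.625 × 20 = 326.2 kips.
Governing: weld metal.

φR_n ≈ 223 kips (weld metal governs)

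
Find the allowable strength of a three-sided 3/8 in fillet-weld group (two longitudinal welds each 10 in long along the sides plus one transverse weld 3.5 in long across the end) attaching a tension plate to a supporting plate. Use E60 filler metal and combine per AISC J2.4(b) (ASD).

E60XX → F_EXX = 60 ksi.
t_e = 0.707 × 0.375 = 0.2651 in.
R_nwl = 0.6 × 60 × 0.2651 × 20 = 190.9 kips (longitudinal, 2 welds).
R_nwt = 0.6 × 60 × 0.2651 × 3.5 = 33.41 kips (transverse, base value).
(i) R_nwl + R_nwt = 224.3 kips; (ii) 0.85 R_nwl + 1.5 R_nwt = 212.4 kips.
R_n = max = 224.3 kips [governs: (i)]; R_n/Ω = 112.1 kips.

R_n/Ω ≈ 112 kips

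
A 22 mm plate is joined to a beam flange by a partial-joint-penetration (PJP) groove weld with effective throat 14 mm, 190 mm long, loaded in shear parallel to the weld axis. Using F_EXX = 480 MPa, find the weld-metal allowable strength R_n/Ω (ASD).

Effective throat (given) t_e = 14 mm.
A_we = 14 × 190 = 2660 mm².
F_nw = 0.6 F_EXX = 288 MPa.
R_n/Ω = (288 × 2660) / 2.0 × 10⁻³ = 383 kN.

R_n/Ω ≈ 383 kN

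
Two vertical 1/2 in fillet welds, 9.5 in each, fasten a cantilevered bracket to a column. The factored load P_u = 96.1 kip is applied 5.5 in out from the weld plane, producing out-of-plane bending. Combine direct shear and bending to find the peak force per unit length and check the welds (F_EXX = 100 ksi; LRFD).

L_w = 2 × 9.5 = 19 in; section modulus (unit throat) S = 2 × L²/6 = 30.08 in².
Direct shear f_v = P/L_w = 96.1/19 = 5.058 kip/in.
Moment M = P × e = 96.1 × 5.5 = 528.55 kip·in; bending f_b = M/S = 17.57 kip/in.
f_max = √(f_v² + f_b²) = √(5.058² + 17.57²) = 18.28 kip/in.
φr_n = 0.75 × 0.6 × 100 × (0.707 × 0.5) = 15.91 kip/in → NOT adequate.

f_max ≈ 18.3 kip/in; NOT adequate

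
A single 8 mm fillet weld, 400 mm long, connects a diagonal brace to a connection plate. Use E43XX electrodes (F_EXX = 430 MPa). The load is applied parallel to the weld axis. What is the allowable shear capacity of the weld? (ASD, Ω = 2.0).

R_n/Ω ≈ 292 kN

Effective throat t_e = 0.707 × 8 = 5.656 mm.
Total length L = 400 mm; A_we = 5.656 × 400 = 2262 mm².
F_nw = 0.6 F_EXX = 0.6 × 430 = 258 MPa.
R_n = 258 × 2262 × 10⁻³ = 583.7 kN; R_n/Ω = 583.7/2.0 = 291.8 kN.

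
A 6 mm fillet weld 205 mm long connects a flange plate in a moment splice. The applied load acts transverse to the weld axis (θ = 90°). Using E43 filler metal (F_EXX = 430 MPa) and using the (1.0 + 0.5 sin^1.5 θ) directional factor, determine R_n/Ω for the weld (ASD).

t_e = 0.707 × 6 = 4.242 mm; A_we = 4.242 × 205 = 869.6 mm².
Directional factor: 1.0 + 0.5 sin^1.5(90°) = 1.5.
F_nw = 0.6 × 430 × 1.5 = 387 MPa.
R_n/Ω = (387 × 869.6) / 2.0 × 10⁻³ = 168.3 kN.

R_n/Ω ≈ 168 kN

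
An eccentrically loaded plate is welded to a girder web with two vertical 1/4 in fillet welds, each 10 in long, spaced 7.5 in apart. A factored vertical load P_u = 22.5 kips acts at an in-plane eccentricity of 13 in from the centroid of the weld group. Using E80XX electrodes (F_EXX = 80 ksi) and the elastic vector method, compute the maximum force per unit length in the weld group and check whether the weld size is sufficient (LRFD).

f_max ≈ 4.84 kip/in; adequate

Total weld length L_w = 20 in. Treat welds as unit-width lines.
Polar moment about centroid: J = 2[d³/12 + d(b/2)²] = 2[10³/12 + 10×3.75²] = 447.9 in³.
Direct shear f_v = P/L_w = 22.5 / 20 = 1.125 kip/in (vertical).
Torsion M = P·e = 22.5 × 13 = 292.5 kip·in.
Critical point at (x, y) = (3.75, 5) from centroid. f_tx = M·y/J = 3.265 kip/in; f_ty = M·x/J = 2.449 kip/in.
Resultant f_max = √[f_tx² + (f_v + f_ty)²] = √[3.265² + (1.125 + 2.449)²] = 4.841 kip/in.
Capacity per unit length: φr_n = 0.75 × 0.6 × 80 × (0.707 × 0.25) = 6.363 kip/in.
4.841 ≤ 6.363 → adequate.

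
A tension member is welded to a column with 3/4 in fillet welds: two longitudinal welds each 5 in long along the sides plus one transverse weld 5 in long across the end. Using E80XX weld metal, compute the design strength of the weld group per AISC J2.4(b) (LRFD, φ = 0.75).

φR_n ≈ 305 kip

E80XX → F_EXX = 80 ksi.
t_e = 0.707 × 0.75 = 0.5302 in.
R_nwl = 0.6 × 80 × 0.5302 × 10 = 254.5 kip (longitudinal, 2 welds).
R_nwt = 0.6 × 80 × 0.5302 × 5 = 127.3 kip (transverse, base value).
(i) R_nwl + R_nwt = 381.8 kip; (ii) 0.85 R_nwl + 1.5 R_nwt = 407.2 kip.
R_n = max = 407.2 kip [governs: (ii)]; φR_n = 305.4 kip.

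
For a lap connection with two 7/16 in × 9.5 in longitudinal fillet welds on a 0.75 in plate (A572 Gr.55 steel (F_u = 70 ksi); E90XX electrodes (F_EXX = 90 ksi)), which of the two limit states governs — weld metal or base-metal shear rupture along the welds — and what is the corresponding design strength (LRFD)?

t_e = 0.707 × 0.4375 = 0.3093 in; L = 19 in.
Weld metal: φR_n = 0.75 × 0.6 × 90 × 0.3093 × 19 = 238 kip.
Base metal (shear rupture): φR_n = 0.75 × 0.6 × 70 × 0.75 × 19 = 448.9 kip.
Governing: weld metal.

φR_n ≈ 238 kip (weld metal governs)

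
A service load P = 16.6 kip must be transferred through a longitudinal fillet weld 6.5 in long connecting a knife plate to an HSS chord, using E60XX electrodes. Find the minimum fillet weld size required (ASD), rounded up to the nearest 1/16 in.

E60XX → F_EXX = 60 ksi.
Total weld length L = 6.5 in.
Required throat t_e = P × Ω / (0.6 F_EXX × L) = 16.6 × 2.0 / (0.6 × 60 × 6.5) = 0.1419 in.
Required leg w = t_e / 0.707 = 0.2007 in → use 1/4 in.

w = 1/4 in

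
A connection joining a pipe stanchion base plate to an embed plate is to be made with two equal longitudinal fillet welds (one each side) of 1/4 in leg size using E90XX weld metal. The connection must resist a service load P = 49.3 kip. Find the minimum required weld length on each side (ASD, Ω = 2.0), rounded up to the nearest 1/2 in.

E90XX → F_EXX = 90 ksi.
Throat t_e = 0.707 × 0.25 = 0.1767 in.
r_n/Ω = (0.6 × 90 × 0.1767) / 2.0 = 4.772 kip/in.
L_req = P / (r_n/Ω) = 49.3 / 4.772 = 10.33 in total.
Per side: 10.33 / 2 = 5.165 in.
Round up → use L = 5.5 in on each side.

L = 5.5 in on each side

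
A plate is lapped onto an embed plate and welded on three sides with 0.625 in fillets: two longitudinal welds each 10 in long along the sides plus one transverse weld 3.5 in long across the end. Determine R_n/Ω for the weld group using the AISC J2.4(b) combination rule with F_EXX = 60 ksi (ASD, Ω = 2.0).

R_n/Ω ≈ 187 kip

t_e = 0.707 × 0.625 = 0.4419 in.
R_nwl = 0.6 × 60 × 0.4419 × 20 = 318.1 kip (longitudinal, 2 welds).
R_nwt = 0.6 × 60 × 0.4419 × 3.5 = 55.68 kip (transverse, base value).
(i) R_nwl + R_nwt = 373.8 kip; (ii) 0.85 R_nwl + 1.5 R_nwt = 353.9 kip.
R_n = max = 373.8 kip [governs: (i)]; R_n/Ω = 186.9 kip.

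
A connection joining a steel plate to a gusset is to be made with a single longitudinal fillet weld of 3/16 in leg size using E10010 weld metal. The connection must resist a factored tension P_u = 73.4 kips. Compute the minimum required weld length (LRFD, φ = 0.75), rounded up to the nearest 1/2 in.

L = 12.5 in

E100XX → F_EXX = 100 ksi.
Throat t_e = 0.707 × 0.1875 = 0.1326 in.
φr_n = 0.75 × 0.6 × 100 × 0.1326 = 5.965 kips/in.
L_req = P_u / φr_n = 73.4 / 5.965 = 12.3 in total.
Round up → use L = 12.5 in.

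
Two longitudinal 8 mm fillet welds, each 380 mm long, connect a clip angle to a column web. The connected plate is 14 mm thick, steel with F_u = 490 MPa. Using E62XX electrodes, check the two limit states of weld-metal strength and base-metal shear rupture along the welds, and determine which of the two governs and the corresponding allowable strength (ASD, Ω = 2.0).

R_n/Ω ≈ 800 kN (weld metal governs)

E62XX → F_EXX = 620 MPa.
t_e = 0.707 × 8 = 5.656 mm; L = 760 mm.
Weld metal: R_n/Ω = (1/2.0) × 0.6 × 620 × 5.656 × 760 × 10⁻³ = 799.5 kN.
Base metal (shear rupture): R_n/Ω = (1/2.0) × 0.6 × 490 × 14 × 760 × 10⁻³ = 1564 kN.
Governing: weld metal.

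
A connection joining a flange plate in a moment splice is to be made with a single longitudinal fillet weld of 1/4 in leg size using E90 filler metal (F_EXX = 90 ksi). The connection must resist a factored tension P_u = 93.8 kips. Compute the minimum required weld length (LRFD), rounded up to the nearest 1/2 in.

L = 13.5 in

Throat t_e = 0.707 × 0.25 = 0.1767 in.
φr_n = 0.75 × 0.6 × 90 × 0.1767 = 7.158 kips/in.
L_req = P_u / φr_n = 93.8 / 7.158 = 13.1 in total.
Round up → use L = 13.5 in.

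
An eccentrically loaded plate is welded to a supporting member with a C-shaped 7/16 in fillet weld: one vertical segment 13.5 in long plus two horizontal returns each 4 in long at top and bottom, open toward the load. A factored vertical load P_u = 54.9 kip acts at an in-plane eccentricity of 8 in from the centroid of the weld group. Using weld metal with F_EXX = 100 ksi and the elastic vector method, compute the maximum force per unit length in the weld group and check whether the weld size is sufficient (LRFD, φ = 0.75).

Total weld length L_w = 21.5 in. Treat welds as unit-width lines.
Centroid: x̄ = 2×4×2 / 21.5 = 0.7442 in from the vertical weld.
Polar moment about centroid: J = I_x + I_y = [13.5³/12 + 2×4×6.75²] + [13.5×0.7442² + 2(4³/12 + 4×1.256²)] = 600.3 in³.
Direct shear f_v = P/L_w = 54.9 / 21.5 = 2.553 kip/in (vertical).
Torsion M = P·e = 54.9 × 8 = 439.2 kip·in.
Critical point at (x, y) = (3.256, 6.75) from centroid. f_tx = M·y/J = 4.939 kip/in; f_ty = M·x/J = 2.382 kip/in.
Resultant f_max = √[f_tx² + (f_v + f_ty)²] = √[4.939² + (2.553 + 2.382)²] = 6.982 kip/in.
Capacity per unit length: φr_n = 0.75 × 0.6 × 100 × (0.707 × 0.4375) = 13.92 kip/in.
6.982 ≤ 13.92 → adequate.

f_max ≈ 6.98 kip/in; adequate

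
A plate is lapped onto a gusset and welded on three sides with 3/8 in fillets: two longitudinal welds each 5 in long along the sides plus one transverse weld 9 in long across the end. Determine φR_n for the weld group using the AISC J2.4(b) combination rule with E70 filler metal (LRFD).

φR_n ≈ 184 kips

E70XX → F_EXX = 70 ksi.
t_e = 0.707 × 0.375 = 0.2651 in.
R_nwl = 0.6 × 70 × 0.2651 × 10 = 111.4 kips (longitudinal, 2 welds).
R_nwt = 0.6 × 70 × 0.2651 × 9 = 100.2 kips (transverse, base value).
(i) R_nwl + R_nwt = 211.6 kips; (ii) 0.85 R_nwl + 1.5 R_nwt = 245 kips.
R_n = max = 245 kips [governs: (ii)]; φR_n = 183.7 kips.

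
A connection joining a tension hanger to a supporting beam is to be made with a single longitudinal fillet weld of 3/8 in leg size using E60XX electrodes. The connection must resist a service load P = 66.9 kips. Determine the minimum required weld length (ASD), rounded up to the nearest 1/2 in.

L = 14.5 in

E60XX → F_EXX = 60 ksi.
Throat t_e = 0.707 × 0.375 = 0.2651 in.
r_n/Ω = (0.6 × 60 × 0.2651) / 2.0 = 4.772 kip/in.
L_req = P / (r_n/Ω) = 66.9 / 4.772 = 14.02 in total.
Round up → use L = 14.5 in.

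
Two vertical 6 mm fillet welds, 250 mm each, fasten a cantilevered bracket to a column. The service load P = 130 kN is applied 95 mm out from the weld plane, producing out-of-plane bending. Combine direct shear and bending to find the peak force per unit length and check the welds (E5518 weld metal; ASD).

E55XX → F_EXX = 550 MPa.
L_w = 2 × 250 = 500 mm; section modulus (unit throat) S = 2 × L²/6 = 20830 mm².
Direct shear f_v = P/L_w = 130×10³/500 = 260 N/mm.
Moment M = P × e = 130×10³ × 95 = 12350000 N·mm; bending f_b = M/S = 592.8 N/mm.
f_max = √(f_v² + f_b²) = √(260² + 592.8²) = 647.3 N/mm.
r_n/Ω = (1/2.0) × 0.6 × 550 × (0.707 × 6) = 699.9 N/mm → adequate.

f_max ≈ 647 N/mm; adequate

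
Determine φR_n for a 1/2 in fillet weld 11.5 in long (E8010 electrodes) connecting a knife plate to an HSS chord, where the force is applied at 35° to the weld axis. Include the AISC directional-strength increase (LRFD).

E80XX → F_EXX = 80 ksi.
t_e = 0.707 × 0.5 = 0.3535 in; A_we = 0.3535 × 11.5 = 4.065 in².
Directional factor: 1.0 + 0.5 sin^1.5(35°) = 1.217.
F_nw = 0.6 × 80 × 1.217 = 58.43 ksi.
φR_n = 0.75 × 58.43 × 4.065 = 178.1 kip.

φR_n ≈ 178 kip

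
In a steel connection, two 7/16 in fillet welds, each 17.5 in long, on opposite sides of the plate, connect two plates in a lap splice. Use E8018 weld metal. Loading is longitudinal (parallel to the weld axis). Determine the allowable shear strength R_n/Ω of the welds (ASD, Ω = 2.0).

R_n/Ω ≈ 260 kip

E80XX → F_EXX = 80 ksi.
Effective throat t_e = 0.707 × 0.4375 = 0.3093 in.
Total length L = 35 in; A_we = 0.3093 × 35 = 10.83 in².
F_nw = 0.6 F_EXX = 0.6 × 80 = 48 ksi.
R_n = 48 × 10.83 = 519.6 kip; R_n/Ω = 519.6/2.0 = 259.8 kip.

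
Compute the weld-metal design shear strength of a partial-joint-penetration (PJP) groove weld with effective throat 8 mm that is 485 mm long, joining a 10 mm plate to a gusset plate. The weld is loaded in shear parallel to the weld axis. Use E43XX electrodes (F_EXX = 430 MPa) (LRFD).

φR_n ≈ 751 kN

Effective throat (given) t_e = 8 mm.
A_we = 8 × 485 = 3880 mm².
F_nw = 0.6 F_EXX = 258 MPa.
φR_n = 0.75 × 258 × 3880 × 10⁻³ = 750.8 kN.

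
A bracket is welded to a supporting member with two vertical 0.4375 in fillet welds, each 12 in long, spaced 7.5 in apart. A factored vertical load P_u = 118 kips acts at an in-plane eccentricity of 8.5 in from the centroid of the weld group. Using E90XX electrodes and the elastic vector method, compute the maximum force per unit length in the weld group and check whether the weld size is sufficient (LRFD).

E90XX → F_EXX = 90 ksi.
Total weld length L_w = 24 in. Treat welds as unit-width lines.
Polar moment about centroid: J = 2[d³/12 + d(b/2)²] = 2[12³/12 + 12×3.75²] = 625.5 in³.
Direct shear f_v = P/L_w = 118 / 24 = 4.917 kip/in (vertical).
Torsion M = P·e = 118 × 8.5 = 1003 kip·in.
Critical point at (x, y) = (3.75, 6) from centroid. f_tx = M·y/J = 9.621 kip/in; f_ty = M·x/J = 6.013 kip/in.
Resultant f_max = √[f_tx² + (f_v + f_ty)²] = √[9.621² + (4.917 + 6.013)²] = 14.56 kip/in.
Capacity per unit length: φr_n = 0.75 × 0.6 × 90 × (0.707 × 0.4375) = 12.53 kip/in.
14.56 > 12.53 → NOT adequate.

f_max ≈ 14.6 kip/in; NOT adequate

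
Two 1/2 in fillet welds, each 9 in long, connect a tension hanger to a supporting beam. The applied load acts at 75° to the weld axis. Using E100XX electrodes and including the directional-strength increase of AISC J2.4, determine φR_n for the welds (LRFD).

E100XX → F_EXX = 100 ksi.
t_e = 0.707 × 0.5 = 0.3535 in; A_we = 0.3535 × 18 = 6.363 in².
Directional factor: 1.0 + 0.5 sin^1.5(75°) = 1.475.
F_nw = 0.6 × 100 × 1.475 = 88.48 ksi.
φR_n = 0.75 × 88.48 × 6.363 = 422.2 kips.

φR_n ≈ 422 kips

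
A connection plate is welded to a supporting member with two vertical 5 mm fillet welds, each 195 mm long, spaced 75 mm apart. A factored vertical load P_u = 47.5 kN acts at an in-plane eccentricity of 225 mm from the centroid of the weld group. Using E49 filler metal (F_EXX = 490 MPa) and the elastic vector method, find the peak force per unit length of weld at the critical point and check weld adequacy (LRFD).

Total weld length L_w = 390 mm. Treat welds as unit-width lines.
Polar moment about centroid: J = 2[d³/12 + d(b/2)²] = 2[195³/12 + 195×37.5²] = 1784000 mm³.
Direct shear f_v = P/L_w = 47.5×10³ / 390 = 121.8 N/mm (vertical).
Torsion M = P·e = 47.5×10³ × 225 = 10688000 N·mm.
Critical point at (x, y) = (37.5, 97.5) from centroid. f_tx = M·y/J = 584 N/mm; f_ty = M·x/J = 224.6 N/mm.
Resultant f_max = √[f_tx² + (f_v + f_ty)²] = √[584² + (121.8 + 224.6)²] = 679 N/mm.
Capacity per unit length: φr_n = 0.75 × 0.6 × 490 × (0.707 × 5) = 779.5 N/mm.
679 ≤ 779.5 → adequate.

f_max ≈ 679 N/mm; adequate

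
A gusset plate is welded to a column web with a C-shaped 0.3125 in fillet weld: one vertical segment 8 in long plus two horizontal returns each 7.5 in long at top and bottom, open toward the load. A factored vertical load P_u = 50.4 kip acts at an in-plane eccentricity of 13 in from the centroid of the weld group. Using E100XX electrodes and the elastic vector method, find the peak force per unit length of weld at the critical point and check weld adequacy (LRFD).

E100XX → F_EXX = 100 ksi.
Total weld length L_w = 23 in. Treat welds as unit-width lines.
Centroid: x̄ = 2×7.5×3.75 / 23 = 2.446 in from the vertical weld.
Polar moment about centroid: J = I_x + I_y = [8³/12 + 2×7.5×4²] + [8×2.446² + 2(7.5³/12 + 7.5×1.304²)] = 426.3 in³.
Direct shear f_v = P/L_w = 50.4 / 23 = 2.191 kip/in (vertical).
Torsion M = P·e = 50.4 × 13 = 655.2 kip·in.
Critical point at (x, y) = (5.054, 4) from centroid. f_tx = M·y/J = 6.147 kip/in; f_ty = M·x/J = 7.767 kip/in.
Resultant f_max = √[f_tx² + (f_v + f_ty)²] = √[6.147² + (2.191 + 7.767)²] = 11.7 kip/in.
Capacity per unit length: φr_n = 0.75 × 0.6 × 100 × (0.707 × 0.3125) = 9.942 kip/in.
11.7 > 9.942 → NOT adequate.

f_max ≈ 11.7 kip/in; NOT adequate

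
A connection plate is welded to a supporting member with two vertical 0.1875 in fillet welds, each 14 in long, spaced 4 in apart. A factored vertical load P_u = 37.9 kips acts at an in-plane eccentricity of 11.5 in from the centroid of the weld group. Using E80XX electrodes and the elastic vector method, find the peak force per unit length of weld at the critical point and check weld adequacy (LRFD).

E80XX → F_EXX = 80 ksi.
Total weld length L_w = 28 in. Treat welds as unit-width lines.
Polar moment about centroid: J = 2[d³/12 + d(b/2)²] = 2[14³/12 + 14×2²] = 569.3 in³.
Direct shear f_v = P/L_w = 37.9 / 28 = 1.354 kip/in (vertical).
Torsion M = P·e = 37.9 × 11.5 = 435.85 kip·in.
Critical point at (x, y) = (2, 7) from centroid. f_tx = M·y/J = 5.359 kip/in; f_ty = M·x/J = 1.531 kip/in.
Resultant f_max = √[f_tx² + (f_v + f_ty)²] = √[5.359² + (1.354 + 1.531)²] = 6.086 kip/in.
Capacity per unit length: φr_n = 0.75 × 0.6 × 80 × (0.707 × 0.1875) = 4.772 kip/in.
6.086 > 4.772 → NOT adequate.

f_max ≈ 6.09 kip/in; NOT adequate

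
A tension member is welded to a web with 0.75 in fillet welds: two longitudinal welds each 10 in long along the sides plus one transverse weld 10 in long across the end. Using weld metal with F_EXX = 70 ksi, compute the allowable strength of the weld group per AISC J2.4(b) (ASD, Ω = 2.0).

t_e = 0.707 × 0.75 = 0.5302 in.
R_nwl = 0.6 × 70 × 0.5302 × 20 = 445.4 kips (longitudinal, 2 welds).
R_nwt = 0.6 × 70 × 0.5302 × 10 = 222.7 kips (transverse, base value).
(i) R_nwl + R_nwt = 668.1 kips; (ii) 0.85 R_nwl + 1.5 R_nwt = 712.7 kips.
R_n = max = 712.7 kips [governs: (ii)]; R_n/Ω = 356.3 kips.

R_n/Ω ≈ 356 kips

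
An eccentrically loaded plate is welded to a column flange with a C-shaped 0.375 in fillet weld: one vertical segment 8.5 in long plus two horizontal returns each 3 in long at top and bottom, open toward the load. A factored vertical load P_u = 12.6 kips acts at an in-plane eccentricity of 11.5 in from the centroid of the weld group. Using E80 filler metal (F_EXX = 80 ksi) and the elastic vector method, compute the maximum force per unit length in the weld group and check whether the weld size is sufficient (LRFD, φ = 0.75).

f_max ≈ 4.59 kip/in; adequate

Total weld length L_w = 14.5 in. Treat welds as unit-width lines.
Centroid: x̄ = 2×3×1.5 / 14.5 = 0.6207 in from the vertical weld.
Polar moment about centroid: J = I_x + I_y = [8.5³/12 + 2×3×4.25²] + [8.5×0.6207² + 2(3³/12 + 3×0.8793²)] = 172 in³.
Direct shear f_v = P/L_w = 12.6 / 14.5 = 0.869 kip/in (vertical).
Torsion M = P·e = 12.6 × 11.5 = 144.9 kip·in.
Critical point at (x, y) = (2.379, 4.25) from centroid. f_tx = M·y/J = 3.581 kip/in; f_ty = M·x/J = 2.005 kip/in.
Resultant f_max = √[f_tx² + (f_v + f_ty)²] = √[3.581² + (0.869 + 2.005)²] = 4.592 kip/in.
Capacity per unit length: φr_n = 0.75 × 0.6 × 80 × (0.707 × 0.375) = 9.544 kip/in.
4.592 ≤ 9.544 → adequate.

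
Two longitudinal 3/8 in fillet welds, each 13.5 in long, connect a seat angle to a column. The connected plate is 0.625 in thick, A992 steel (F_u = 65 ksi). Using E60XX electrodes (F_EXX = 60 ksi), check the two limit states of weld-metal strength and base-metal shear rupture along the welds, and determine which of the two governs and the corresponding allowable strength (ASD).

R_n/Ω ≈ 129 kip (weld metal governs)

t_e = 0.707 × 0.375 = 0.2651 in; L = 27 in.
Weld metal: R_n/Ω = (1/2.0) × 0.6 × 60 × 0.2651 × 27 = 128.9 kip.
Base metal (shear rupture): R_n/Ω = (1/2.0) × 0.6 × 65 × 0.625 × 27 = 329.1 kip.
Governing: weld metal.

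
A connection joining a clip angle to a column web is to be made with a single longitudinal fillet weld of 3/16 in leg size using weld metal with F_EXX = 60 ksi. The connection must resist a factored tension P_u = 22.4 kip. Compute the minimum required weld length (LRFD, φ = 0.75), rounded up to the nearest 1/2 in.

Throat t_e = 0.707 × 0.1875 = 0.1326 in.
φr_n = 0.75 × 0.6 × 60 × 0.1326 = 3.579 kip/in.
L_req = P_u / φr_n = 22.4 / 3.579 = 6.258 in total.
Round up → use L = 6.5 in.

L = 6.5 in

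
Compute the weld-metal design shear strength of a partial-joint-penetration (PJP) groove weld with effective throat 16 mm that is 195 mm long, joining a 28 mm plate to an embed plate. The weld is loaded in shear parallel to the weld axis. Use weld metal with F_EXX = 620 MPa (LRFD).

Effective throat (given) t_e = 16 mm.
A_we = 16 × 195 = 3120 mm².
F_nw = 0.6 F_EXX = 372 MPa.
φR_n = 0.75 × 372 × 3120 × 10⁻³ = 870.5 kN.

φR_n ≈ 870 kN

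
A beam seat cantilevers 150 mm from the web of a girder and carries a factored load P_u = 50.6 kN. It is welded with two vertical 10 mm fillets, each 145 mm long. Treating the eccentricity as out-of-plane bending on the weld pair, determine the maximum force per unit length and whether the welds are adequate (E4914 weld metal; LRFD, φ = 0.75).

E49XX → F_EXX = 490 MPa.
L_w = 2 × 145 = 290 mm; section modulus (unit throat) S = 2 × L²/6 = 7008 mm².
Direct shear f_v = P/L_w = 50.6×10³/290 = 174.5 N/mm.
Moment M = P × e = 50.6×10³ × 150 = 7590000 N·mm; bending f_b = M/S = 1083 N/mm.
f_max = √(f_v² + f_b²) = √(174.5² + 1083²) = 1097 N/mm.
φr_n = 0.75 × 0.6 × 490 × (0.707 × 10) = 1559 N/mm → adequate.

f_max ≈ 1100 N/mm; adequate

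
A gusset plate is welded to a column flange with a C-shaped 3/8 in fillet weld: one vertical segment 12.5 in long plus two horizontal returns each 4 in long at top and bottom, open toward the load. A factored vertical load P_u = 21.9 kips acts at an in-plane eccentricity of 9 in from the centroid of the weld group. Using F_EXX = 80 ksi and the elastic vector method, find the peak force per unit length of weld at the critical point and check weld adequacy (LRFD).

Total weld length L_w = 20.5 in. Treat welds as unit-width lines.
Centroid: x̄ = 2×4×2 / 20.5 = 0.7805 in from the vertical weld.
Polar moment about centroid: J = I_x + I_y = [12.5³/12 + 2×4×6.25²] + [12.5×0.7805² + 2(4³/12 + 4×1.22²)] = 505.4 in³.
Direct shear f_v = P/L_w = 21.9 / 20.5 = 1.068 kip/in (vertical).
Torsion M = P·e = 21.9 × 9 = 197.1 kip·in.
Critical point at (x, y) = (3.22, 6.25) from centroid. f_tx = M·y/J = 2.437 kip/in; f_ty = M·x/J = 1.255 kip/in.
Resultant f_max = √[f_tx² + (f_v + f_ty)²] = √[2.437² + (1.068 + 1.255)²] = 3.367 kip/in.
Capacity per unit length: φr_n = 0.75 × 0.6 × 80 × (0.707 × 0.375) = 9.544 kip/in.
3.367 ≤ 9.544 → adequate.

f_max ≈ 3.37 kip/in; adequate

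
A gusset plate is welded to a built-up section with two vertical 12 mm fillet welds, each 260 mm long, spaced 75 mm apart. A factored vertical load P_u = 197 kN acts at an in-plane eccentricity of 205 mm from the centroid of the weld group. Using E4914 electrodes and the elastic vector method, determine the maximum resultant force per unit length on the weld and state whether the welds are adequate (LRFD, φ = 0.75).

E49XX → F_EXX = 490 MPa.
Total weld length L_w = 520 mm. Treat welds as unit-width lines.
Polar moment about centroid: J = 2[d³/12 + d(b/2)²] = 2[260³/12 + 260×37.5²] = 3661000 mm³.
Direct shear f_v = P/L_w = 197×10³ / 520 = 378.8 N/mm (vertical).
Torsion M = P·e = 197×10³ × 205 = 40385000 N·mm.
Critical point at (x, y) = (37.5, 130) from centroid. f_tx = M·y/J = 1434 N/mm; f_ty = M·x/J = 413.7 N/mm.
Resultant f_max = √[f_tx² + (f_v + f_ty)²] = √[1434² + (378.8 + 413.7)²] = 1639 N/mm.
Capacity per unit length: φr_n = 0.75 × 0.6 × 490 × (0.707 × 12) = 1871 N/mm.
1639 ≤ 1871 → adequate.

f_max ≈ 1640 N/mm; adequate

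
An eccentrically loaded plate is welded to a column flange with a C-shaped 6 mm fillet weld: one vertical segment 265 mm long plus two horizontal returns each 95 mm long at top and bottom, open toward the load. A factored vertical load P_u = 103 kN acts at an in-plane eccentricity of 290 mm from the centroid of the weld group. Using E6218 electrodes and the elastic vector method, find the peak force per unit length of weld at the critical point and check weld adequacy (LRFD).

E62XX → F_EXX = 620 MPa.
Total weld length L_w = 455 mm. Treat welds as unit-width lines.
Centroid: x̄ = 2×95×47.5 / 455 = 19.84 mm from the vertical weld.
Polar moment about centroid: J = I_x + I_y = [265³/12 + 2×95×132.5²] + [265×19.84² + 2(95³/12 + 95×27.66²)] = 5279000 mm³.
Direct shear f_v = P/L_w = 103×10³ / 455 = 226.4 N/mm (vertical).
Torsion M = P·e = 103×10³ × 290 = 29870000 N·mm.
Critical point at (x, y) = (75.16, 132.5) from centroid. f_tx = M·y/J = 749.7 N/mm; f_ty = M·x/J = 425.3 N/mm.
Resultant f_max = √[f_tx² + (f_v + f_ty)²] = √[749.7² + (226.4 + 425.3)²] = 993.3 N/mm.
Capacity per unit length: φr_n = 0.75 × 0.6 × 620 × (0.707 × 6) = 1184 N/mm.
993.3 ≤ 1184 → adequate.

f_max ≈ 993 N/mm; adequate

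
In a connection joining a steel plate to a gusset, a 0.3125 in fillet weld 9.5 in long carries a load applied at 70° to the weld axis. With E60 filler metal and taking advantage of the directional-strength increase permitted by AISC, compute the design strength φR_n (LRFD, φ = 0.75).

φR_n ≈ 82.5 kips

E60XX → F_EXX = 60 ksi.
t_e = 0.707 × 0.3125 = 0.2209 in; A_we = 0.2209 × 9.5 = 2.099 in².
Directional factor: 1.0 + 0.5 sin^1.5(70°) = 1.455.
F_nw = 0.6 × 60 × 1.455 = 52.4 ksi.
φR_n = 0.75 × 52.4 × 2.099 = 82.48 kips.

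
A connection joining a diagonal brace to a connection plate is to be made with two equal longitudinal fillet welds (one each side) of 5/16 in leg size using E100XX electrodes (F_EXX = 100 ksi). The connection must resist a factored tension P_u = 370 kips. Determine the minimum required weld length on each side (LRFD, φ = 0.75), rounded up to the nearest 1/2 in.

L = 19 in on each side

Throat t_e = 0.707 × 0.3125 = 0.2209 in.
φr_n = 0.75 × 0.6 × 100 × 0.2209 = 9.942 kips/in.
L_req = P_u / φr_n = 370 / 9.942 = 37.22 in total.
Per side: 37.22 / 2 = 18.61 in.
Round up → use L = 19 in on each side.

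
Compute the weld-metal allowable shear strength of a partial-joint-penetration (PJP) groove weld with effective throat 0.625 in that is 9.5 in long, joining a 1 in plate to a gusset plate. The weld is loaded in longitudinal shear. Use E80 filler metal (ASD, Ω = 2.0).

E80XX → F_EXX = 80 ksi.
Effective throat (given) t_e = 0.625 in.
A_we = 0.625 × 9.5 = 5.938 in².
F_nw = 0.6 F_EXX = 48 ksi.
R_n/Ω = (48 × 5.938) / 2.0 = 142.5 kip.

R_n/Ω ≈ 142 kip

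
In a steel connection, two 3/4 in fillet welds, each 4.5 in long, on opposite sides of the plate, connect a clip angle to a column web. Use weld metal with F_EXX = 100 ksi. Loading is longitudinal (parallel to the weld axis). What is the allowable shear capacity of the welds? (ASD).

R_n/Ω ≈ 143 kips

Effective throat t_e = 0.707 × 0.75 = 0.5302 in.
Total length L = 9 in; A_we = 0.5302 × 9 = 4.772 in².
F_nw = 0.6 F_EXX = 0.6 × 100 = 60 ksi.
R_n = 60 × 4.772 = 286.3 kips; R_n/Ω = 286.3/2.0 = 143.2 kips.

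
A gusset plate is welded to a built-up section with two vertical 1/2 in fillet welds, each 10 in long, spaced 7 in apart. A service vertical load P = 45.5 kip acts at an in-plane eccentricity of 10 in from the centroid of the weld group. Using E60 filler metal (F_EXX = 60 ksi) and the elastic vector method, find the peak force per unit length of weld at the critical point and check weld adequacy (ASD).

f_max ≈ 8.26 kip/in; NOT adequate

Total weld length L_w = 20 in. Treat welds as unit-width lines.
Polar moment about centroid: J = 2[d³/12 + d(b/2)²] = 2[10³/12 + 10×3.5²] = 411.7 in³.
Direct shear f_v = P/L_w = 45.5 / 20 = 2.275 kip/in (vertical).
Torsion M = P·e = 45.5 × 10 = 455 kip·in.
Critical point at (x, y) = (3.5, 5) from centroid. f_tx = M·y/J = 5.526 kip/in; f_ty = M·x/J = 3.868 kip/in.
Resultant f_max = √[f_tx² + (f_v + f_ty)²] = √[5.526² + (2.275 + 3.868)²] = 8.263 kip/in.
Capacity per unit length: r_n/Ω = (1/2.0) × 0.6 × 60 × (0.707 × 0.5) = 6.363 kip/in.
8.263 > 6.363 → NOT adequate.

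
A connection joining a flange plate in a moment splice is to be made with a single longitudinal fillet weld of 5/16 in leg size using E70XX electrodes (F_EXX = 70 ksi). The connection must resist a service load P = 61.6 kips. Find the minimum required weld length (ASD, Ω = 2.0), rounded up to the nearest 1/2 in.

L = 13.5 in

Throat t_e = 0.707 × 0.3125 = 0.2209 in.
r_n/Ω = (0.6 × 70 × 0.2209) / 2.0 = 4.64 kip/in.
L_req = P / (r_n/Ω) = 61.6 / 4.64 = 13.28 in total.
Round up → use L = 13.5 in.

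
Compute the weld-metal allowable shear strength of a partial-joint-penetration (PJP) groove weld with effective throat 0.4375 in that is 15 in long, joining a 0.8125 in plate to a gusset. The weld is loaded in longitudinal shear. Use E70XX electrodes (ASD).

R_n/Ω ≈ 138 kip

E70XX → F_EXX = 70 ksi.
Effective throat (given) t_e = 0.4375 in.
A_we = 0.4375 × 15 = 6.562 in².
F_nw = 0.6 F_EXX = 42 ksi.
R_n/Ω = (42 × 6.562) / 2.0 = 137.8 kip.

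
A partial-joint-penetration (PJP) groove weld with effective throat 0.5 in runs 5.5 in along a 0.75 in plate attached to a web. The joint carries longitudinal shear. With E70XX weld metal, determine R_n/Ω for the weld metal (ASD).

R_n/Ω ≈ 57.8 kip

E70XX → F_EXX = 70 ksi.
Effective throat (given) t_e = 0.5 in.
A_we = 0.5 × 5.5 = 2.75 in².
F_nw = 0.6 F_EXX = 42 ksi.
R_n/Ω = (42 × 2.75) / 2.0 = 57.75 kip.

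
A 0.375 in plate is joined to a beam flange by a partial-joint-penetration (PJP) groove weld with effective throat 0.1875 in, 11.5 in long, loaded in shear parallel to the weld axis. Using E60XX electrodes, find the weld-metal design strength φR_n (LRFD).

E60XX → F_EXX = 60 ksi.
Effective throat (given) t_e = 0.1875 in.
A_we = 0.1875 × 11.5 = 2.156 in².
F_nw = 0.6 F_EXX = 36 ksi.
φR_n = 0.75 × 36 × 2.156 = 58.22 kip.

φR_n ≈ 58.2 kip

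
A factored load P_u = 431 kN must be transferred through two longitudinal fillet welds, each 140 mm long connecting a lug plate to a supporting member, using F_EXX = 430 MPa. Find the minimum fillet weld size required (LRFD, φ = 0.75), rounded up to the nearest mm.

Total weld length L = 280 mm.
Required throat t_e = P_u / (φ × 0.6 F_EXX × L) = 431 / (0.75 × 0.6 × 430 × 280 × 10⁻³) = 7.955 mm.
Required leg w = t_e / 0.707 = 11.25 mm → use 12 mm.

w = 12 mm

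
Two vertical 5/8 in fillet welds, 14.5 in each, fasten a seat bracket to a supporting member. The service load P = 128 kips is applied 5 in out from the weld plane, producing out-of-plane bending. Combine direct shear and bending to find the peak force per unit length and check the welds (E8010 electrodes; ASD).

f_max ≈ 10.1 kip/in; adequate

E80XX → F_EXX = 80 ksi.
L_w = 2 × 14.5 = 29 in; section modulus (unit throat) S = 2 × L²/6 = 70.08 in².
Direct shear f_v = P/L_w = 128/29 = 4.414 kip/in.
Moment M = P × e = 128 × 5 = 640 kip·in; bending f_b = M/S = 9.132 kip/in.
f_max = √(f_v² + f_b²) = √(4.414² + 9.132²) = 10.14 kip/in.
r_n/Ω = (1/2.0) × 0.6 × 80 × (0.707 × 0.625) = 10.6 kip/in → adequate.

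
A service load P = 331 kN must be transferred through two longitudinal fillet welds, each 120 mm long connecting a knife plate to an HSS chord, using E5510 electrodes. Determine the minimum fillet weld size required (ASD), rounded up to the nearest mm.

E55XX → F_EXX = 550 MPa.
Total weld length L = 240 mm.
Required throat t_e = P × Ω / (0.6 F_EXX × L) = 331 × 2.0 / (0.6 × 550 × 240 × 10⁻³) = 8.359 mm.
Required leg w = t_e / 0.707 = 11.82 mm → use 12 mm.

w = 12 mm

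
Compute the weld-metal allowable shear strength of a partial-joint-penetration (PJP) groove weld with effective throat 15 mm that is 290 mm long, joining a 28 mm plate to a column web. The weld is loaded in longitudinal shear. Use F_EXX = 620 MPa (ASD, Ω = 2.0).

R_n/Ω ≈ 809 kN

Effective throat (given) t_e = 15 mm.
A_we = 15 × 290 = 4350 mm².
F_nw = 0.6 F_EXX = 372 MPa.
R_n/Ω = (372 × 4350) / 2.0 × 10⁻³ = 809.1 kN.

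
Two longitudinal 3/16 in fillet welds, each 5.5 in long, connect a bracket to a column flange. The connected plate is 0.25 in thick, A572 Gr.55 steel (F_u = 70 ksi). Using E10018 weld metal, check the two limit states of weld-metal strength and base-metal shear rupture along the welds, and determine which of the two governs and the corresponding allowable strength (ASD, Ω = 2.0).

R_n/Ω ≈ 43.7 kip (weld metal governs)

E100XX → F_EXX = 100 ksi.
t_e = 0.707 × 0.1875 = 0.1326 in; L = 11 in.
Weld metal: R_n/Ω = (1/2.0) × 0.6 × 100 × 0.1326 × 11 = 43.75 kip.
Base metal (shear rupture): R_n/Ω = (1/2.0) × 0.6 × 70 × 0.25 × 11 = 57.75 kip.
Governing: weld metal.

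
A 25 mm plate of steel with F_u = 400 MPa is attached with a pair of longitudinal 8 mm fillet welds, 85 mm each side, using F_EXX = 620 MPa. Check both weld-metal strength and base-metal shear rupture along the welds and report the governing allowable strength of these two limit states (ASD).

R_n/Ω ≈ 179 kN (weld metal governs)

t_e = 0.707 × 8 = 5.656 mm; L = 170 mm.
Weld metal: R_n/Ω = (1/2.0) × 0.6 × 620 × 5.656 × 170 × 10⁻³ = 178.8 kN.
Base metal (shear rupture): R_n/Ω = (1/2.0) × 0.6 × 400 × 25 × 170 × 10⁻³ = 510 kN.
Governing: weld metal.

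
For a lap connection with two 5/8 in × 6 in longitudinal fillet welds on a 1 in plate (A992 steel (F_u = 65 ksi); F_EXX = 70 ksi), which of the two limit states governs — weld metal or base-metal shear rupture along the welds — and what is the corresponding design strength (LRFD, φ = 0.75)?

t_e = 0.707 × 0.625 = 0.4419 in; L = 12 in.
Weld metal: φR_n = 0.75 × 0.6 × 70 × 0.4419 × 12 = 167 kips.
Base metal (shear rupture): φR_n = 0.75 × 0.6 × 65 × 1 × 12 = 351 kips.
Governing: weld metal.

φR_n ≈ 167 kips (weld metal governs)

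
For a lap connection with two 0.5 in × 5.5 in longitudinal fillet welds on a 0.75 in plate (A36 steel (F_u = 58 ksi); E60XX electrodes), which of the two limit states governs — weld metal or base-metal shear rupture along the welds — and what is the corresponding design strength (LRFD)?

E60XX → F_EXX = 60 ksi.
t_e = 0.707 × 0.5 = 0.3535 in; L = 11 in.
Weld metal: φR_n = 0.75 × 0.6 × 60 × 0.3535 × 11 = 105 kip.
Base metal (shear rupture): φR_n = 0.75 × 0.6 × 58 × 0.75 × 11 = 215.3 kip.
Governing: weld metal.

φR_n ≈ 105 kip (weld metal governs)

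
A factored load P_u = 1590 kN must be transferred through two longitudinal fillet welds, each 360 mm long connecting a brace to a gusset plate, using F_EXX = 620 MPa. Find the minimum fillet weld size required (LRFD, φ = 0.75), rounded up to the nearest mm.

Total weld length L = 720 mm.
Required throat t_e = P_u / (φ × 0.6 F_EXX × L) = 1590 / (0.75 × 0.6 × 620 × 720 × 10⁻³) = 7.915 mm.
Required leg w = t_e / 0.707 = 11.2 mm → use 12 mm.

w = 12 mm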